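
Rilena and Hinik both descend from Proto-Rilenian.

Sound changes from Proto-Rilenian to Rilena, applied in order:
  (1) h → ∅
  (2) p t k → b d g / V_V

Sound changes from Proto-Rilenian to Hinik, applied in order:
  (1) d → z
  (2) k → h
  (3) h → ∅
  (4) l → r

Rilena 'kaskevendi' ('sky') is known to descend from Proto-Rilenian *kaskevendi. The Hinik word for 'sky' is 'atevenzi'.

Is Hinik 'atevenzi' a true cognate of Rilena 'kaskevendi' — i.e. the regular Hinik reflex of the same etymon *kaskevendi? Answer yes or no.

no

Derive the expected Hinik reflex of *kaskevendi:
Hinik: *kaskevendi > kaskevenzi > hashevenzi > asevenzi  (by unconditioned shift, unconditioned shift, h-loss)
The regular Hinik reflex would be 'asevenzi', but the attested form is 'atevenzi'. The correspondence is irregular, so they are not cognates (the Hinik form has a different source).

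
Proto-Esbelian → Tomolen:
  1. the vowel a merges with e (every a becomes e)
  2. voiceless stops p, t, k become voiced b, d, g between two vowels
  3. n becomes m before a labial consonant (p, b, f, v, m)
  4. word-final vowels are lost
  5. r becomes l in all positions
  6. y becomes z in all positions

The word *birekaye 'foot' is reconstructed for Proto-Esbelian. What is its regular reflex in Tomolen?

Tomolen: *birekaye > birekeye > biregeye > biregey > bilegey > bilegez  (by vowel merger, intervocalic voicing, apocope, unconditioned shift, unconditioned shift)

bilegez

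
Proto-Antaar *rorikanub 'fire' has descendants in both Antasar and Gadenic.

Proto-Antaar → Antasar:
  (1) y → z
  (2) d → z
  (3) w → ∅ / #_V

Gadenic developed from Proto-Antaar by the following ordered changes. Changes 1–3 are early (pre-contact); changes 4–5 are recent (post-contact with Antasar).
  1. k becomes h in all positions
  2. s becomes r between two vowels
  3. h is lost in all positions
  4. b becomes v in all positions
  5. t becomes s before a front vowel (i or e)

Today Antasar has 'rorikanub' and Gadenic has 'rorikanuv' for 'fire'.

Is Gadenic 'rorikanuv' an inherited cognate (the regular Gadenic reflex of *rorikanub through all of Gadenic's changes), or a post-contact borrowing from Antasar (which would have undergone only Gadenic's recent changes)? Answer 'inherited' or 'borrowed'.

If inherited, *rorikanub would pass through all of Gadenic's changes:
Gadenic: *rorikanub
  rorikanub → rorihanub   [unconditioned shift]
  rorihanub (rule 2 does not apply)
  rorihanub → rorianub   [h-loss]
  rorianub → rorianuv   [unconditioned shift]
  rorianuv (rule 5 does not apply)
  giving Gadenic rorianuv.
If borrowed from Antasar 'rorikanub' after the early changes, it would undergo only the recent ones:
  rule 4 (unconditioned shift): rorikanub → rorikanuv
  rule 5 (palatalisation): no change (rorikanuv)
  ⇒ as a loan: rorikanuv
Gadenic 'rorikanuv' matches the loan outcome 'rorikanuv', not the inherited 'rorianuv' — it skipped the early Gadenic changes, so it was borrowed from Antasar.

borrowed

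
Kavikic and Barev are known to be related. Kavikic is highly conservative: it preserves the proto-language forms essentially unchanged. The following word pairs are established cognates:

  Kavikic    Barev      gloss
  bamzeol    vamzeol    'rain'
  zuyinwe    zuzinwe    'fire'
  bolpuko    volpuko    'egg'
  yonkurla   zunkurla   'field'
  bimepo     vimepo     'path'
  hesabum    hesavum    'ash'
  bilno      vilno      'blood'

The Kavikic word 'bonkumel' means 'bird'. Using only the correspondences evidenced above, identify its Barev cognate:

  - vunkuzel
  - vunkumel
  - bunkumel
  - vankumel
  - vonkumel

vunkumel

bolpuko ~ volpuko — Kavikic b corresponds to Barev v word-initially before a back vowel.
yonkurla ~ zunkurla — Kavikic o corresponds to Barev u after a consonant, before a nasal.
Applying these to Kavikic 'bonkumel':
  bonkumel → vonkumel   (b→v word-initially before a back vowel)
  vonkumel → vunkumel   (o→u after a consonant, before a nasal)
So the Barev cognate is 'vunkumel'.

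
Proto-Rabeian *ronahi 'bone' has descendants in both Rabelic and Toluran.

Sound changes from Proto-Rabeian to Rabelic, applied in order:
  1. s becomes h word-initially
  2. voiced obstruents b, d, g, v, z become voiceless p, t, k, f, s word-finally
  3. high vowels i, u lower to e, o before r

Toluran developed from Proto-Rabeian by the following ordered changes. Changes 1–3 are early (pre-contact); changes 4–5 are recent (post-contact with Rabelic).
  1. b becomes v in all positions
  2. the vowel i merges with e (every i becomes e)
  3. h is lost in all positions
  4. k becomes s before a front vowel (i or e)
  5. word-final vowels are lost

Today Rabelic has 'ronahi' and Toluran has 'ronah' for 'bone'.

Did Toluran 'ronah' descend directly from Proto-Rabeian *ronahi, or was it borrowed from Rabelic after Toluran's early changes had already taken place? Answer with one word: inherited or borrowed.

If inherited, *ronahi would pass through all of Toluran's changes:
Toluran: *ronahi > ronahe > ronae > rona  (by vowel merger, h-loss, apocope)
If borrowed from Rabelic 'ronahi' after the early changes, it would undergo only the recent ones:
  rule 4 (palatalisation): no change (ronahi)
  rule 5 (apocope): ronahi → ronah
  ⇒ as a loan: ronah
Toluran 'ronah' matches the loan outcome 'ronah', not the inherited 'rona' — it skipped the early Toluran changes, so it was borrowed from Rabelic.

borrowed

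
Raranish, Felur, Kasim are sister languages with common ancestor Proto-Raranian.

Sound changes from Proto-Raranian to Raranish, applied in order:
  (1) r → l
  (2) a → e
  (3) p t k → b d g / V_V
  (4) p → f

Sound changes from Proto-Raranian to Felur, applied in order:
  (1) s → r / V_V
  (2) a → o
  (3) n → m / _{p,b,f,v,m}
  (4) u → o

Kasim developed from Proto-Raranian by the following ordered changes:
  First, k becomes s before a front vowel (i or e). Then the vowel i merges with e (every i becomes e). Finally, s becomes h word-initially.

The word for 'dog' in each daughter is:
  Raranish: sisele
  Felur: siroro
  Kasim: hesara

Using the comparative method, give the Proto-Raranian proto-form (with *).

*sisara

Position 3: Raranish has s, Felur has r, Kasim has s. Raranish preserves s here (none of its changes turn any other segment into s), so the proto-segment is *s.
Position 5: Raranish has l, Felur has r, Kasim has r. Kasim preserves r here (none of its changes turn any other segment into r), so the proto-segment is *r.
Verify the candidate proto-form against each daughter:
Raranish: *sisara
  sisara → sisala   [unconditioned shift]
  sisala → sisele   [vowel merger]
  sisele (rule 3 does not apply)
  sisele (rule 4 does not apply)
  giving Raranish sisele.
Felur: *sisara > sirara > siroro  (by rhotacism, vowel merger)
Kasim: start from *sisara.
  rule 1: no change — sisara
  rule 2 (vowel merger): sisara → sesara
  rule 3 (debuccalisation): sesara → hesara
  ⇒ Kasim hesara
No other proto-form is consistent with every reflex, so the reconstruction is *sisara.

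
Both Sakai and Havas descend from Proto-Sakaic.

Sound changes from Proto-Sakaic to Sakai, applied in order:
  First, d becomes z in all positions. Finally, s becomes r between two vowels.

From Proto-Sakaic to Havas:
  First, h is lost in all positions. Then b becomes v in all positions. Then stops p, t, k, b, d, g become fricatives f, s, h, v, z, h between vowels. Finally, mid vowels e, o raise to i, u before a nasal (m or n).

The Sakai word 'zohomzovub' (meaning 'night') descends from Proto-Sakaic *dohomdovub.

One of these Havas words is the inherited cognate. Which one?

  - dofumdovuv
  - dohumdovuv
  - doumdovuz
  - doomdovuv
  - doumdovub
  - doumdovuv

doumdovuv

Havas: *dohomdovub > doomdovub > doomdovuv > doumdovuv  (by h-loss, unconditioned shift, pre-nasal raising)
Only 'doumdovuv' matches the regular Havas development of *dohomdovub.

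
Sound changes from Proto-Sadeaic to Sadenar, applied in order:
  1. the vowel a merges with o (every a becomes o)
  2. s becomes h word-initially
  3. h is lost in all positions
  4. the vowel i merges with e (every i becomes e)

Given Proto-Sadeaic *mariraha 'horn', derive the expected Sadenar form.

moreroo

Sadenar: start from *mariraha.
  rule 1 (vowel merger): mariraha → moriroho
  rule 2: no change — moriroho
  rule 3 (h-loss): moriroho → moriroo
  rule 4 (vowel merger): moriroo → moreroo
  ⇒ Sadenar moreroo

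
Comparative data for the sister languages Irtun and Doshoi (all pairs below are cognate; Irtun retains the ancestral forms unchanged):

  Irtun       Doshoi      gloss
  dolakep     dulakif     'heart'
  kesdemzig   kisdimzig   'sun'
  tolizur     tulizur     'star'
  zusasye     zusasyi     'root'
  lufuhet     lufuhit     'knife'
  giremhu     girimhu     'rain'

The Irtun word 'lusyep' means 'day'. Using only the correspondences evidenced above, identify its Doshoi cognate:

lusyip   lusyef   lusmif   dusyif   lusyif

dolakep ~ dulakif — Irtun e corresponds to Doshoi i after a consonant, before a labial obstruent.
dolakep ~ dulakif — Irtun p corresponds to Doshoi f word-finally.
Applying these to Irtun 'lusyep':
  lusyep → lusyip   (e→i after a consonant, before a labial obstruent)
  lusyip → lusyif   (p→f word-finally)
So the Doshoi cognate is 'lusyif'.

lusyif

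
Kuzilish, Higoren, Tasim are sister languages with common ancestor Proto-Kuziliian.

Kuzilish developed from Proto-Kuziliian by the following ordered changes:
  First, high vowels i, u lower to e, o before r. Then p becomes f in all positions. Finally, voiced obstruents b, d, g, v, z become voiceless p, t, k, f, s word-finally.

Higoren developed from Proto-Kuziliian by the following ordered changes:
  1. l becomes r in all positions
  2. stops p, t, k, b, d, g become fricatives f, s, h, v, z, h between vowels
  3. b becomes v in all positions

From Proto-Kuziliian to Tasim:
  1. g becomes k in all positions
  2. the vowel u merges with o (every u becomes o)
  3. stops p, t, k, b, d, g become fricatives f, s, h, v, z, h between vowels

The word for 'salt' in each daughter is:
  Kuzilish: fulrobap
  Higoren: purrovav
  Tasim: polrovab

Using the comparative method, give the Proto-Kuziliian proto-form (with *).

Position 2: Kuzilish has u, Higoren has u, Tasim has o. Kuzilish preserves u here (none of its changes turn any other segment into u), so the proto-segment is *u.
Position 1: Kuzilish has f, Higoren has p, Tasim has p. Higoren preserves p here (none of its changes turn any other segment into p), so the proto-segment is *p.
Position 6: Kuzilish has b, Higoren has v, Tasim has v. Kuzilish preserves b here (none of its changes turn any other segment into b), so the proto-segment is *b.
This points to *pulrobab. Verify forward in each daughter:
Kuzilish: *pulrobab
  pulrobab (rule 1 does not apply)
  pulrobab → fulrobab   [unconditioned shift]
  fulrobab → fulrobap   [final devoicing]
  giving Kuzilish fulrobap.
Higoren: *pulrobab
  pulrobab → purrobab   [unconditioned shift]
  purrobab → purrovab   [intervocalic lenition]
  purrovab → purrovav   [unconditioned shift]
  giving Higoren purrovav.
Tasim: start from *pulrobab.
  rule 1: no change — pulrobab
  rule 2 (vowel merger): pulrobab → polrobab
  rule 3 (intervocalic lenition): polrobab → polrovab
  ⇒ Tasim polrovab
*pulrobab is the unique common source.

*pulrobab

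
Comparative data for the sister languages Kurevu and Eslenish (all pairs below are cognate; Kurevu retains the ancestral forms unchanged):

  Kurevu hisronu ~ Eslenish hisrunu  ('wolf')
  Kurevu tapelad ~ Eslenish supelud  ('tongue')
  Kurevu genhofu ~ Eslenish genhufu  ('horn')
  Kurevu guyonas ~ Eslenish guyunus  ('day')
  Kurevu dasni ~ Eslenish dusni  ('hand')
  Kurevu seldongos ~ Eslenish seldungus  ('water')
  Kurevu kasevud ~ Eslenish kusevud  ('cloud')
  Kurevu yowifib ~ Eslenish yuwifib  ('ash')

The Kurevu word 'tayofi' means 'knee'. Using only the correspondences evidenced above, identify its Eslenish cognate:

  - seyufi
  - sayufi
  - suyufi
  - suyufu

suyufi

tapelad ~ supelud — Kurevu t corresponds to Eslenish s word-initially before a back vowel.
tapelad ~ supelud, guyonas ~ guyunus — Kurevu a corresponds to Eslenish u after a consonant, before a consonant other than r, m, n, p, b, f, v.
genhofu ~ genhufu — Kurevu o corresponds to Eslenish u after a consonant, before a labial obstruent.
Applying these to Kurevu 'tayofi':
  tayofi → sayofi   (t→s word-initially before a back vowel)
  sayofi → suyofi   (a→u after a consonant, before a consonant other than r, m, n, p, b, f, v)
  suyofi → suyufi   (o→u after a consonant, before a labial obstruent)
So the Eslenish cognate is 'suyufi'.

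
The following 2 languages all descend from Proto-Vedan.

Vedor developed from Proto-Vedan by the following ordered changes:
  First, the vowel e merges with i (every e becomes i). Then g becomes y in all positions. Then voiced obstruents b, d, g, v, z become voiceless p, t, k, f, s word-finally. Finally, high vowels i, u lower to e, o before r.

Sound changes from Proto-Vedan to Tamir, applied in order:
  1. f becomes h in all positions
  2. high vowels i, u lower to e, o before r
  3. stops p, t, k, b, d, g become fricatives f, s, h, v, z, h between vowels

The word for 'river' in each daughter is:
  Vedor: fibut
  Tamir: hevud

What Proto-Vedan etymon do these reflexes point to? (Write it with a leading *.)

Position 1: Vedor has f, Tamir has h. Taking the neighbouring segments as reconstructed: Vedor f can only go back to *f; Tamir h could go back to *f or *h — the one source consistent with every daughter is *f.
Position 3: Vedor has b, Tamir has v. Vedor preserves b here (none of its changes turn any other segment into b), so the proto-segment is *b.
Continuing position by position gives *febud; check it forward:
Vedor: *febud
  febud → fibud   [vowel merger]
  fibud (rule 2 does not apply)
  fibud → fibut   [final devoicing]
  fibut (rule 4 does not apply)
  giving Vedor fibut.
Tamir: start from *febud.
  rule 1 (unconditioned shift): febud → hebud
  rule 2: no change — hebud
  rule 3 (intervocalic lenition): hebud → hevud
  ⇒ Tamir hevud
*febud is the unique common source.

*febud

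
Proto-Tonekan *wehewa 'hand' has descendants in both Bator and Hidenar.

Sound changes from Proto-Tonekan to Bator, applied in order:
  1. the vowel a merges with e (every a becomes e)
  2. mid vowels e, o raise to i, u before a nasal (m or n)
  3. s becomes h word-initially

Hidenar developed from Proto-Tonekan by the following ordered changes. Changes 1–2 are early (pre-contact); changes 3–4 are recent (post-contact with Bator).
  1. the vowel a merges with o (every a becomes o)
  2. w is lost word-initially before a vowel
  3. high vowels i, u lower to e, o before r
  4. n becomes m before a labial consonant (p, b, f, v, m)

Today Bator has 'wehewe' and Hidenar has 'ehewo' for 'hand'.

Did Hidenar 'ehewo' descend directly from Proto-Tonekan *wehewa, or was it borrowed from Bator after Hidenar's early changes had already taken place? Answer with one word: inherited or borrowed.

inherited

If inherited, *wehewa would pass through all of Hidenar's changes:
Hidenar: *wehewa > wehewo > ehewo  (by vowel merger, glide loss)
If borrowed from Bator 'wehewe' after the early changes, it would undergo only the recent ones:
  rule 3 (pre-rhotic lowering): no change (wehewe)
  rule 4 (nasal place assimilation): no change (wehewe)
  ⇒ as a loan: wehewe
Hidenar 'ehewo' matches the inherited outcome exactly, so it is an inherited cognate, not a loan.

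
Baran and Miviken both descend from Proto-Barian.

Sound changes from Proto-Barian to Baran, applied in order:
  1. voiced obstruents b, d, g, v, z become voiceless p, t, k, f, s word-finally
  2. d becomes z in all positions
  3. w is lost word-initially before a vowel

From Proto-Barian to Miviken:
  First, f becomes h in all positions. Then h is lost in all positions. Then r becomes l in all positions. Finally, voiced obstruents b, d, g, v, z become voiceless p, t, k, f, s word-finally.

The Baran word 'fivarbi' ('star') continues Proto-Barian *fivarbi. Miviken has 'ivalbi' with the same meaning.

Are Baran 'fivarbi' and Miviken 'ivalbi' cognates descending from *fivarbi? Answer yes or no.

Derive the expected Miviken reflex of *fivarbi:
Miviken: start from *fivarbi.
  rule 1 (unconditioned shift): fivarbi → hivarbi
  rule 2 (h-loss): hivarbi → ivarbi
  rule 3 (unconditioned shift): ivarbi → ivalbi
  rule 4: no change — ivalbi
  ⇒ Miviken ivalbi
Miviken 'ivalbi' matches the regular reflex exactly, so the pair is cognate.

yes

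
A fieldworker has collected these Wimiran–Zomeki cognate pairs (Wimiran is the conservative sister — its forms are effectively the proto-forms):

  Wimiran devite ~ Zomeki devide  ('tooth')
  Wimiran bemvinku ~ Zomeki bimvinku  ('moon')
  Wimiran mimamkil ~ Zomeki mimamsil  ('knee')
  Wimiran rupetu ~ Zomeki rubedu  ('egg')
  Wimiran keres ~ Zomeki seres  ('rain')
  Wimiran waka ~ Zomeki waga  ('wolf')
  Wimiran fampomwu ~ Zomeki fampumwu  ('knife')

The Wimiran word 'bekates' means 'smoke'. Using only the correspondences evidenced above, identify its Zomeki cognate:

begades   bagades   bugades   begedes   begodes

waka ~ waga — Wimiran k corresponds to Zomeki g between vowels (before a back vowel).
devite ~ devide — Wimiran t corresponds to Zomeki d between vowels (before a front vowel).
Applying these to Wimiran 'bekates':
  bekates → begates   (k→g between vowels (before a back vowel))
  begates → begades   (t→d between vowels (before a front vowel))
So the Zomeki cognate is 'begades'.

begades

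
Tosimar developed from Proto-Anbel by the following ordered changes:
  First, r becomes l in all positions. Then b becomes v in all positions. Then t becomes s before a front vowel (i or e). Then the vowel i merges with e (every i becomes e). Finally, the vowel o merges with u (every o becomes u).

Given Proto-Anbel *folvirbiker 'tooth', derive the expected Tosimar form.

fulvelvekel

Tosimar: start from *folvirbiker.
  rule 1 (unconditioned shift): folvirbiker → folvilbikel
  rule 2 (unconditioned shift): folvilbikel → folvilvikel
  rule 3: no change — folvilvikel
  rule 4 (vowel merger): folvilvikel → folvelvekel
  rule 5 (vowel merger): folvelvekel → fulvelvekel
  ⇒ Tosimar fulvelvekel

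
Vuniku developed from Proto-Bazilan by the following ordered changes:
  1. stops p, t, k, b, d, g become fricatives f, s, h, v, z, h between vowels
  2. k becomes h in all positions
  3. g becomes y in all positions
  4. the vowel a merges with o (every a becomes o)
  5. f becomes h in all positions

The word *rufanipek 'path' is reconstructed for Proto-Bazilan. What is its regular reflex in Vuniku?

ruhoniheh

Vuniku: *rufanipek > rufanifek > rufanifeh > rufonifeh > ruhoniheh  (by intervocalic lenition, unconditioned shift, vowel merger, unconditioned shift)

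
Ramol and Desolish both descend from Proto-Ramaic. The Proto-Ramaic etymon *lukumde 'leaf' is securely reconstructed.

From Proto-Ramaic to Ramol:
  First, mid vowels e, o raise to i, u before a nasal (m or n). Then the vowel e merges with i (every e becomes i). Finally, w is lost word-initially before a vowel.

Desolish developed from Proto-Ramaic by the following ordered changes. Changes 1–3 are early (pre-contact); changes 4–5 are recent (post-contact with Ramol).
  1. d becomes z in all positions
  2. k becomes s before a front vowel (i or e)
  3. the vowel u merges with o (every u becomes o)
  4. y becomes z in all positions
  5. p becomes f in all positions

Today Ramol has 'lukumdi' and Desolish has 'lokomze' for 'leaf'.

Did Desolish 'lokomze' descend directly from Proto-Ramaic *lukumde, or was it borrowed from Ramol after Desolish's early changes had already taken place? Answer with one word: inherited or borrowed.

inherited

If inherited, *lukumde would pass through all of Desolish's changes:
Desolish: *lukumde > lukumze > lokomze  (by unconditioned shift, vowel merger)
If borrowed from Ramol 'lukumdi' after the early changes, it would undergo only the recent ones:
  rule 4 (unconditioned shift): no change (lukumdi)
  rule 5 (unconditioned shift): no change (lukumdi)
  ⇒ as a loan: lukumdi
Desolish 'lokomze' matches the inherited outcome exactly, so it is an inherited cognate, not a loan.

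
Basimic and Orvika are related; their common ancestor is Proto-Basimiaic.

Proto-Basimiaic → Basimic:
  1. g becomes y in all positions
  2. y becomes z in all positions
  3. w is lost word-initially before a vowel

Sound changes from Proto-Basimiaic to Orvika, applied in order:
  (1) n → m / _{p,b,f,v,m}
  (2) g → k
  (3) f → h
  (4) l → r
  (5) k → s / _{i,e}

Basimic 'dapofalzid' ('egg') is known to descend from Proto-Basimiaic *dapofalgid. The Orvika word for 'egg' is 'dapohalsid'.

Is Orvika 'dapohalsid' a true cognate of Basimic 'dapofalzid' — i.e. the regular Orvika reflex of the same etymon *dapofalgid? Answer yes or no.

Derive the expected Orvika reflex of *dapofalgid:
Orvika: start from *dapofalgid.
  rule 1: no change — dapofalgid
  rule 2 (unconditioned shift): dapofalgid → dapofalkid
  rule 3 (unconditioned shift): dapofalkid → dapohalkid
  rule 4 (unconditioned shift): dapohalkid → dapoharkid
  rule 5 (palatalisation): dapoharkid → dapoharsid
  ⇒ Orvika dapoharsid
The regular Orvika reflex would be 'dapoharsid', but the attested form is 'dapohalsid'. The correspondence is irregular, so they are not cognates (the Orvika form has a different source).

no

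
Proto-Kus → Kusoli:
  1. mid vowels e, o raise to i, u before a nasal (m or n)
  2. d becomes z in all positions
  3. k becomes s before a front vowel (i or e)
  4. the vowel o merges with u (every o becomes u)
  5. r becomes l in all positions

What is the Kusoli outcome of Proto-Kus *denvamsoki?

Kusoli: start from *denvamsoki.
  rule 1 (pre-nasal raising): denvamsoki → dinvamsoki
  rule 2 (unconditioned shift): dinvamsoki → zinvamsoki
  rule 3 (palatalisation): zinvamsoki → zinvamsosi
  rule 4 (vowel merger): zinvamsosi → zinvamsusi
  rule 5: no change — zinvamsusi
  ⇒ Kusoli zinvamsusi

zinvamsusi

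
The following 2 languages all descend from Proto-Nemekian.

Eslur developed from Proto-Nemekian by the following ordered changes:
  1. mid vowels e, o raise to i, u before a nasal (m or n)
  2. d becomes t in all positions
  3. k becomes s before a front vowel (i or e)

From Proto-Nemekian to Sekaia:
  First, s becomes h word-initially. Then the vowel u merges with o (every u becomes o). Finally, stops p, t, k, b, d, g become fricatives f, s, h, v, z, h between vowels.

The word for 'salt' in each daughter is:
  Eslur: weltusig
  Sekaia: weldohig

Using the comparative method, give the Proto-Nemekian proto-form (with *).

*weldukig

Position 5: Eslur has u, Sekaia has o. Taking the neighbouring segments as reconstructed: Eslur u can only go back to *u; Sekaia o could go back to *o or *u — the one source consistent with every daughter is *u.
Position 6: Eslur has s, Sekaia has h. Taking the neighbouring segments as reconstructed: Eslur s could go back to *k or *s; Sekaia h could go back to *k or *g or *h — the one source consistent with every daughter is *k.
Position 4: Eslur has t, Sekaia has d. Sekaia preserves d here (none of its changes turn any other segment into d), so the proto-segment is *d.
Verify the candidate proto-form against each daughter:
Eslur: *weldukig
  weldukig (rule 1 does not apply)
  weldukig → weltukig   [unconditioned shift]
  weltukig → weltusig   [palatalisation]
  giving Eslur weltusig.
Sekaia: *weldukig
  weldukig (rule 1 does not apply)
  weldukig → weldokig   [vowel merger]
  weldokig → weldohig   [intervocalic lenition]
  giving Sekaia weldohig.
*weldukig is the unique common source.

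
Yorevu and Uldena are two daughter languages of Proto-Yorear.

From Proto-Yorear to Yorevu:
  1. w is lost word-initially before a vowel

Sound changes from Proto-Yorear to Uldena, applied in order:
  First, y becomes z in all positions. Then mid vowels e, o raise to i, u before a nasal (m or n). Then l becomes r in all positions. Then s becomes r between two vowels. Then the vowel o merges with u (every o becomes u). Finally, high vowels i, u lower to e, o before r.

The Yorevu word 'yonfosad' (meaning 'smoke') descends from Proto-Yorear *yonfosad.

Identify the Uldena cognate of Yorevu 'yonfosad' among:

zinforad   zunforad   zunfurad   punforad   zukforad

zunforad

Uldena: start from *yonfosad.
  rule 1 (unconditioned shift): yonfosad → zonfosad
  rule 2 (pre-nasal raising): zonfosad → zunfosad
  rule 3: no change — zunfosad
  rule 4 (rhotacism): zunfosad → zunforad
  rule 5 (vowel merger): zunforad → zunfurad
  rule 6 (pre-rhotic lowering): zunfurad → zunforad
  ⇒ Uldena zunforad
Only 'zunforad' matches the regular Uldena development of *yonfosad.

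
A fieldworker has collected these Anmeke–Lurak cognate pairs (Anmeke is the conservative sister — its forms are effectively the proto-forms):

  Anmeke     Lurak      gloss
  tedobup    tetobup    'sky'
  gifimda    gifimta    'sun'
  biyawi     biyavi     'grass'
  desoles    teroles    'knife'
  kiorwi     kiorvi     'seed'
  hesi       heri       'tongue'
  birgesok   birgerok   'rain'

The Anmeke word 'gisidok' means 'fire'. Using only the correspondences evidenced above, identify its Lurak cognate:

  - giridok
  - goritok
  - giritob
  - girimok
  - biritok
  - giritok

hesi ~ heri — Anmeke s corresponds to Lurak r between vowels (before a front vowel).
tedobup ~ tetobup — Anmeke d corresponds to Lurak t between vowels (before a back vowel).
Applying these to Anmeke 'gisidok':
  gisidok → giridok   (s→r between vowels (before a front vowel))
  giridok → giritok   (d→t between vowels (before a back vowel))
So the Lurak cognate is 'giritok'.

giritok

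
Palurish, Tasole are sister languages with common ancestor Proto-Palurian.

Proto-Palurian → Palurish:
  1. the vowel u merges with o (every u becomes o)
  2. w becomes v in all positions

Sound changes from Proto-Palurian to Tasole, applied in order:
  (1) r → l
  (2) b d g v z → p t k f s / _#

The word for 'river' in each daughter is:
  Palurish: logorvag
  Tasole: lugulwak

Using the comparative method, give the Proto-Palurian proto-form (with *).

Position 2: Palurish has o, Tasole has u. Tasole preserves u here (none of its changes turn any other segment into u), so the proto-segment is *u.
Position 6: Palurish has v, Tasole has w. Tasole preserves w here (none of its changes turn any other segment into w), so the proto-segment is *w.
Continuing position by position gives *lugurwag; check it forward:
Palurish: *lugurwag > logorwag > logorvag  (by vowel merger, unconditioned shift)
Tasole: *lugurwag
  lugurwag → lugulwag   [unconditioned shift]
  lugulwag → lugulwak   [final devoicing]
  giving Tasole lugulwak.
Only *lugurwag yields all of Palurish logorvag, Tasole lugulwak.

*lugurwag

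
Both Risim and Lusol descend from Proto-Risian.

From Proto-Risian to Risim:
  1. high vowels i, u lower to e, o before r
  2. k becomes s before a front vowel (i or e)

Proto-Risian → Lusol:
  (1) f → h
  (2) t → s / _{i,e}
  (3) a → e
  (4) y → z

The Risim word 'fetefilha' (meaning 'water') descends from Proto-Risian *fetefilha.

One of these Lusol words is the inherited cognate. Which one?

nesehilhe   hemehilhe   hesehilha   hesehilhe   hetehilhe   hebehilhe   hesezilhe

Lusol: *fetefilha > hetehilha > hesehilha > hesehilhe  (by unconditioned shift, palatalisation, vowel merger)
Only 'hesehilhe' matches the regular Lusol development of *fetefilha.

hesehilhe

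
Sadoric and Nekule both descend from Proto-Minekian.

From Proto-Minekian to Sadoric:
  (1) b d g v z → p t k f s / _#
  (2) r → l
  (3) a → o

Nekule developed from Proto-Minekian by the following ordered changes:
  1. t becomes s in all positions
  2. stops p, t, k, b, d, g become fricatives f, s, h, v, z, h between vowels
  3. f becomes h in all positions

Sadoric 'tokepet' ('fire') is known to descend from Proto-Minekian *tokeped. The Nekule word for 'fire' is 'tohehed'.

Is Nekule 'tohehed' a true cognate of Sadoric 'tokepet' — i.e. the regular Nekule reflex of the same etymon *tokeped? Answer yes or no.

no

Derive the expected Nekule reflex of *tokeped:
Nekule: start from *tokeped.
  rule 1 (unconditioned shift): tokeped → sokeped
  rule 2 (intervocalic lenition): sokeped → sohefed
  rule 3 (unconditioned shift): sohefed → sohehed
  ⇒ Nekule sohehed
The regular Nekule reflex would be 'sohehed', but the attested form is 'tohehed'. The correspondence is irregular, so they are not cognates (the Nekule form has a different source).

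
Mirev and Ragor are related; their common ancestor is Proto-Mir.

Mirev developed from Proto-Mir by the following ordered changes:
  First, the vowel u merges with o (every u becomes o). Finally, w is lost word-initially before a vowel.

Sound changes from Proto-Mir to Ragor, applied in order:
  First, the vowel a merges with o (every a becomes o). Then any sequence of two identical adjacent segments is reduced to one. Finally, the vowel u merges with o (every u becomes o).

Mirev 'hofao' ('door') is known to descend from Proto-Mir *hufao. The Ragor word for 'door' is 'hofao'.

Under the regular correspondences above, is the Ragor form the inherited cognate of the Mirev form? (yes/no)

no

Derive the expected Ragor reflex of *hufao:
Ragor: start from *hufao.
  rule 1 (vowel merger): hufao → hufoo
  rule 2 (degemination): hufoo → hufo
  rule 3 (vowel merger): hufo → hofo
  ⇒ Ragor hofo
The regular Ragor reflex would be 'hofo', but the attested form is 'hofao'. The correspondence is irregular, so they are not cognates (the Ragor form has a different source).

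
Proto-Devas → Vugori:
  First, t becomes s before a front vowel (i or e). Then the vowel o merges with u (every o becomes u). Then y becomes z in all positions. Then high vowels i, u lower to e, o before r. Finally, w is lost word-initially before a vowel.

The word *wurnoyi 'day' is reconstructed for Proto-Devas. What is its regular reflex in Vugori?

Vugori: *wurnoyi
  wurnoyi (rule 1 does not apply)
  wurnoyi → wurnuyi   [vowel merger]
  wurnuyi → wurnuzi   [unconditioned shift]
  wurnuzi → wornuzi   [pre-rhotic lowering]
  wornuzi → ornuzi   [glide loss]
  giving Vugori ornuzi.

ornuzi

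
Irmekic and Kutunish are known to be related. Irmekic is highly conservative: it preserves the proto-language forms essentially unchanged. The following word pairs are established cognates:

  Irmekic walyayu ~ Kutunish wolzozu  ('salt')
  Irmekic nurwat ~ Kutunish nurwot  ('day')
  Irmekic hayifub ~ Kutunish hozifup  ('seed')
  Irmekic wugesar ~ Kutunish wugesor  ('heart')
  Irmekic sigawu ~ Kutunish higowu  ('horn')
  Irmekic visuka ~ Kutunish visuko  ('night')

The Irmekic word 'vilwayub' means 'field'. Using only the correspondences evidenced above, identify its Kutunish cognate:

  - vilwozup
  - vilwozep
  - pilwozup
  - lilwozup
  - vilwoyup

walyayu ~ wolzozu, nurwat ~ nurwot — Irmekic a corresponds to Kutunish o after a consonant, before a consonant other than r, m, n, p, b, f, v.
walyayu ~ wolzozu — Irmekic y corresponds to Kutunish z between vowels (before a back vowel).
hayifub ~ hozifup — Irmekic b corresponds to Kutunish p word-finally.
Applying these to Irmekic 'vilwayub':
  vilwayub → vilwoyub   (a→o after a consonant, before a consonant other than r, m, n, p, b, f, v)
  vilwoyub → vilwozub   (y→z between vowels (before a back vowel))
  vilwozub → vilwozup   (b→p word-finally)
So the Kutunish cognate is 'vilwozup'.

vilwozup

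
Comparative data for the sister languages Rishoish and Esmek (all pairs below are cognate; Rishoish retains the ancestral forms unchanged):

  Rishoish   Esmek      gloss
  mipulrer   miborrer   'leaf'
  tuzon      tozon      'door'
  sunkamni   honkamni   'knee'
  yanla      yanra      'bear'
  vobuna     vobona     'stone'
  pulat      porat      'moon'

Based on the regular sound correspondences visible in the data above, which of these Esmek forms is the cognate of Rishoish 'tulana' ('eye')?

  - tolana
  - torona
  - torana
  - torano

mipulrer ~ miborrer, tuzon ~ tozon — Rishoish u corresponds to Esmek o after a consonant, before a consonant other than r, m, n, p, b, f, v.
pulat ~ porat — Rishoish l corresponds to Esmek r between vowels (before a back vowel).
Applying these to Rishoish 'tulana':
  tulana → tolana   (u→o after a consonant, before a consonant other than r, m, n, p, b, f, v)
  tolana → torana   (l→r between vowels (before a back vowel))
So the Esmek cognate is 'torana'.

torana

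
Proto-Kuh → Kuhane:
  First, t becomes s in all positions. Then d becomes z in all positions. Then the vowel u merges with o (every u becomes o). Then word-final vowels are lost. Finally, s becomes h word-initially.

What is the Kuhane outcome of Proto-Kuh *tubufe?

Kuhane: *tubufe
  tubufe → subufe   [unconditioned shift]
  subufe (rule 2 does not apply)
  subufe → sobofe   [vowel merger]
  sobofe → sobof   [apocope]
  sobof → hobof   [debuccalisation]
  giving Kuhane hobof.

hobof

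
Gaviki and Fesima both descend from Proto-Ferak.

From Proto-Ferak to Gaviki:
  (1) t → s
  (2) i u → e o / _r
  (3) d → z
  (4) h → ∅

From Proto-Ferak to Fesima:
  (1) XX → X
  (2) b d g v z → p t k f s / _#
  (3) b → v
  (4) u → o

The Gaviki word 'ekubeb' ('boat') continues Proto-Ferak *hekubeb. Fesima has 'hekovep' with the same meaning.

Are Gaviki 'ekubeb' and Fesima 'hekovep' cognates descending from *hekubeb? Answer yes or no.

yes

Derive the expected Fesima reflex of *hekubeb:
Fesima: *hekubeb > hekubep > hekuvep > hekovep  (by final devoicing, unconditioned shift, vowel merger)
Fesima 'hekovep' matches the regular reflex exactly, so the pair is cognate.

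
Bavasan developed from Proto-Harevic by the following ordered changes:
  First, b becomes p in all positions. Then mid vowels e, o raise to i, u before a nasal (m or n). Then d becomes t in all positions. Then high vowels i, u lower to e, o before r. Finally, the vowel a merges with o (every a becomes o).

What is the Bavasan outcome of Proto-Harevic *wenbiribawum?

winperipowum

Bavasan: start from *wenbiribawum.
  rule 1 (unconditioned shift): wenbiribawum → wenpiripawum
  rule 2 (pre-nasal raising): wenpiripawum → winpiripawum
  rule 3: no change — winpiripawum
  rule 4 (pre-rhotic lowering): winpiripawum → winperipawum
  rule 5 (vowel merger): winperipawum → winperipowum
  ⇒ Bavasan winperipowum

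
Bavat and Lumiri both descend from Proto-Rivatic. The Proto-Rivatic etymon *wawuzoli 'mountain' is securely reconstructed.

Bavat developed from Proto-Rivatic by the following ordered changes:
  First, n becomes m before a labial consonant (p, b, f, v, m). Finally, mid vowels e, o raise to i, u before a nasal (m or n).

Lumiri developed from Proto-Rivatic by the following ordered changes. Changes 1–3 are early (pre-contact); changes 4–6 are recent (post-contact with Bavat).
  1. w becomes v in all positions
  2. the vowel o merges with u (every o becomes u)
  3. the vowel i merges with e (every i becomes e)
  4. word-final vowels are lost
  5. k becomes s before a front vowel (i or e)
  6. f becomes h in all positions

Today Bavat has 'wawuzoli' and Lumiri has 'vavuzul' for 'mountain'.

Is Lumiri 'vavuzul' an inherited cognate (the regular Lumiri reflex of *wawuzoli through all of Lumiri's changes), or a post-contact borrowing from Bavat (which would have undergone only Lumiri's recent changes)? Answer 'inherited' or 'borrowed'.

If inherited, *wawuzoli would pass through all of Lumiri's changes:
Lumiri: *wawuzoli
  wawuzoli → vavuzoli   [unconditioned shift]
  vavuzoli → vavuzuli   [vowel merger]
  vavuzuli → vavuzule   [vowel merger]
  vavuzule → vavuzul   [apocope]
  vavuzul (rule 5 does not apply)
  vavuzul (rule 6 does not apply)
  giving Lumiri vavuzul.
If borrowed from Bavat 'wawuzoli' after the early changes, it would undergo only the recent ones:
  rule 4 (apocope): wawuzoli → wawuzol
  rule 5 (palatalisation): no change (wawuzol)
  rule 6 (unconditioned shift): no change (wawuzol)
  ⇒ as a loan: wawuzol
Lumiri 'vavuzul' matches the inherited outcome exactly, so it is an inherited cognate, not a loan.

inherited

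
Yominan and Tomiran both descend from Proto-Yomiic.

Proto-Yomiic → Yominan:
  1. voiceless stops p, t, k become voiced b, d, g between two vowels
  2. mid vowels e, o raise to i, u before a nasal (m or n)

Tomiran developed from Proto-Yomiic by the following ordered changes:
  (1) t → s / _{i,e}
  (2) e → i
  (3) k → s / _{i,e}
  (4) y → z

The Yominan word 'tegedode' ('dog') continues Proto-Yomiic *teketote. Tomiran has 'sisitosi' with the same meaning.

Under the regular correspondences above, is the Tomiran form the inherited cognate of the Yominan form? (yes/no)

Derive the expected Tomiran reflex of *teketote:
Tomiran: start from *teketote.
  rule 1 (palatalisation): teketote → seketose
  rule 2 (vowel merger): seketose → sikitosi
  rule 3 (palatalisation): sikitosi → sisitosi
  rule 4: no change — sisitosi
  ⇒ Tomiran sisitosi
Tomiran 'sisitosi' matches the regular reflex exactly, so the pair is cognate.

yes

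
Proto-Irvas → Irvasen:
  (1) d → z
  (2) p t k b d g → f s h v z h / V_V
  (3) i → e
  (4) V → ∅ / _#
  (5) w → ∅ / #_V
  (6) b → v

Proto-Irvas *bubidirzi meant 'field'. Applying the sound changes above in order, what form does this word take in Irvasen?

vuvezerz

Irvasen: *bubidirzi > bubizirzi > buvizirzi > buvezerze > buvezerz > vuvezerz  (by unconditioned shift, intervocalic lenition, vowel merger, apocope, unconditioned shift)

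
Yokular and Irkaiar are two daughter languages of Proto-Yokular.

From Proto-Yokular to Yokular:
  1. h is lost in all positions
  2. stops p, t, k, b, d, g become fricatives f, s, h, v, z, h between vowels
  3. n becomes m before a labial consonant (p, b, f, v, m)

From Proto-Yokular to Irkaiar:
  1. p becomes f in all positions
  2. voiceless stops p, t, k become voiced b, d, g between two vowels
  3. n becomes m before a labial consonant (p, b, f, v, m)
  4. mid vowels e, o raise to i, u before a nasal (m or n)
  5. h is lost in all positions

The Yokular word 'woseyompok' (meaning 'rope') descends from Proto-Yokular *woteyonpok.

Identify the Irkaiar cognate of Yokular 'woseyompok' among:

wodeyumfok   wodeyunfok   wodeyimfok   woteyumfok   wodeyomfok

wodeyumfok

Irkaiar: start from *woteyonpok.
  rule 1 (unconditioned shift): woteyonpok → woteyonfok
  rule 2 (intervocalic voicing): woteyonfok → wodeyonfok
  rule 3 (nasal place assimilation): wodeyonfok → wodeyomfok
  rule 4 (pre-nasal raising): wodeyomfok → wodeyumfok
  rule 5: no change — wodeyumfok
  ⇒ Irkaiar wodeyumfok
Only 'wodeyumfok' matches the regular Irkaiar development of *woteyonpok.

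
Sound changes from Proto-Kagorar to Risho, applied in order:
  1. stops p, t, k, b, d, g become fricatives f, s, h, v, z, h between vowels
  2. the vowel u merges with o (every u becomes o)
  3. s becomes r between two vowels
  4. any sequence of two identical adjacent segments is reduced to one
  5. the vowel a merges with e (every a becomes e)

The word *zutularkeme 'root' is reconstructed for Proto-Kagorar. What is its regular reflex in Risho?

zorolerkeme

Risho: *zutularkeme
  zutularkeme → zusularkeme   [intervocalic lenition]
  zusularkeme → zosolarkeme   [vowel merger]
  zosolarkeme → zorolarkeme   [rhotacism]
  zorolarkeme (rule 4 does not apply)
  zorolarkeme → zorolerkeme   [vowel merger]
  giving Risho zorolerkeme.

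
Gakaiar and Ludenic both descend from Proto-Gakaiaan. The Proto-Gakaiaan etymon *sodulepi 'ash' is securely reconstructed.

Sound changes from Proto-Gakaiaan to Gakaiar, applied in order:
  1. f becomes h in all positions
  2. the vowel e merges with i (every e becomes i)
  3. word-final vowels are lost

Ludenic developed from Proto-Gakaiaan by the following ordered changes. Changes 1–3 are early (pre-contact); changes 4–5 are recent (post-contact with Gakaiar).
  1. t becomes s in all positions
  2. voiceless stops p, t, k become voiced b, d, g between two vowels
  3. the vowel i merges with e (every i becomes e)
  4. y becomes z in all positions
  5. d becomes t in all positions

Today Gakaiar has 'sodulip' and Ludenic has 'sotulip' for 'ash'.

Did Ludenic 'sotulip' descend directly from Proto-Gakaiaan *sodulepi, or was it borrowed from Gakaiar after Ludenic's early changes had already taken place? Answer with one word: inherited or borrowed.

If inherited, *sodulepi would pass through all of Ludenic's changes:
Ludenic: *sodulepi > sodulebi > sodulebe > sotulebe  (by intervocalic voicing, vowel merger, unconditioned shift)
If borrowed from Gakaiar 'sodulip' after the early changes, it would undergo only the recent ones:
  rule 4 (unconditioned shift): no change (sodulip)
  rule 5 (unconditioned shift): sodulip → sotulip
  ⇒ as a loan: sotulip
Ludenic 'sotulip' matches the loan outcome 'sotulip', not the inherited 'sotulebe' — it skipped the early Ludenic changes, so it was borrowed from Gakaiar.

borrowed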